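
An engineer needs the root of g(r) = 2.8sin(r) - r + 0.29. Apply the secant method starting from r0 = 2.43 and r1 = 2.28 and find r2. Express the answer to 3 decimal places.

g(2.43) = -0.31149, g(2.28) = 0.13487
r2 = 2.28000 − 0.13487·(2.28000 − 2.43000) / (0.13487 − (-0.31149)) = 2.28000 − (-0.02023)/(0.44635) = 2.32532

2.325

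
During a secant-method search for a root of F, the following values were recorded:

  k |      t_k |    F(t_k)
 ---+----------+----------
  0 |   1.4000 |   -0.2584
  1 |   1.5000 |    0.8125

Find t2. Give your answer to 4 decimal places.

t2 = 1.5000 − 0.8125·(1.5000 − 1.4000) / (0.8125 − (-0.2584))
   = 1.5000 − (0.081250)/(1.070900) = 1.424129

1.4241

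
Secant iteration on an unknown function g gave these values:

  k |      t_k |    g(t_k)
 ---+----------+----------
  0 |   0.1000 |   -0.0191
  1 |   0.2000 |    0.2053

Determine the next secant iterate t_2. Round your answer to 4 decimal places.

0.1085

t_2 = 0.2000 − 0.2053·(0.2000 − 0.1000) / (0.2053 − (-0.0191))
   = 0.2000 − (0.020530)/(0.224400) = 0.108512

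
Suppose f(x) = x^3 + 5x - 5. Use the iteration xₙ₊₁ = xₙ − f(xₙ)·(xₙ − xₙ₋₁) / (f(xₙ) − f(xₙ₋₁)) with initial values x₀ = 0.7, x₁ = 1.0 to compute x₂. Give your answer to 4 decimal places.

0.8609

f(0.7) = -1.157000, f(1.0) = 1.000000
x₂ = 1.000000 − 1.000000·(1.000000 − 0.700000) / (1.000000 − (-1.157000)) = 1.000000 − (0.300000)/(2.157000) = 0.860918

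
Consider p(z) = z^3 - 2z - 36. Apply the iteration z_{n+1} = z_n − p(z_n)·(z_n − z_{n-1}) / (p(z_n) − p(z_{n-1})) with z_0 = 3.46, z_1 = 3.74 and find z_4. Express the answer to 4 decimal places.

3.5036

p(3.46) = -1.498264, p(3.74) = 8.833624
z_2 = 3.740000 − 8.833624·(3.740000 − 3.460000) / (8.833624 − (-1.498264)) = 3.740000 − (2.473415)/(10.331888) = 3.500604
p(3.500604) = -0.104014
z_3 = 3.500604 − (-0.104014)·(3.500604 − 3.740000) / (-0.104014 − 8.833624) = 3.500604 − (0.024901)/(-8.937638) = 3.503390
p(3.503390) = -0.007082
z_4 = 3.503390 − (-0.007082)·(3.503390 − 3.500604) / (-0.007082 − (-0.104014)) = 3.503390 − (-0.000020)/(0.096932) = 3.503593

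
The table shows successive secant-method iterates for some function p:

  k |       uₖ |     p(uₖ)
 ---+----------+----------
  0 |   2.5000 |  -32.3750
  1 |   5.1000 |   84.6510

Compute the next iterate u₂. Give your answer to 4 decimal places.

u₂ = 5.1000 − 84.6510·(5.1000 − 2.5000) / (84.6510 − (-32.3750))
   = 5.1000 − (220.092600)/(117.026000) = 3.219285

3.2193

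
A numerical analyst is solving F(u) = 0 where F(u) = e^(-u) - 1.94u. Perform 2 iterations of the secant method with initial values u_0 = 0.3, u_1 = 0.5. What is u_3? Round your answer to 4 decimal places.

F(0.3) = 0.158818, F(0.5) = -0.363469
u_2 = 0.500000 − (-0.363469)·(0.500000 − 0.300000) / (-0.363469 − 0.158818) = 0.500000 − (-0.072694)/(-0.522288) = 0.360816
F(0.360816) = -0.002877
u_3 = 0.360816 − (-0.002877)·(0.360816 − 0.500000) / (-0.002877 − (-0.363469)) = 0.360816 − (0.000400)/(0.360593) = 0.359706

0.3597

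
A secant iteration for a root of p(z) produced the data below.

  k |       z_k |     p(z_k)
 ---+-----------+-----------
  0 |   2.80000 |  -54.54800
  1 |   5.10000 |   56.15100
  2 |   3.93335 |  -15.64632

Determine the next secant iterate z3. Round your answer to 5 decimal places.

z3 = 3.93335 − (-15.64632)·(3.93335 − 5.10000) / (-15.64632 − 56.15100)
   = 3.93335 − (18.2537792)/(-71.7973200) = 4.1875904

4.18759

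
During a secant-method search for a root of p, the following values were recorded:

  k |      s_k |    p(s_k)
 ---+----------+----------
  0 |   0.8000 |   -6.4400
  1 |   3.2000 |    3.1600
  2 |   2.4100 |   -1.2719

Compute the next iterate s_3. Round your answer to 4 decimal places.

s_3 = 2.4100 − (-1.2719)·(2.4100 − 3.2000) / (-1.2719 − 3.1600)
   = 2.4100 − (1.004801)/(-4.431900) = 2.636720

2.6367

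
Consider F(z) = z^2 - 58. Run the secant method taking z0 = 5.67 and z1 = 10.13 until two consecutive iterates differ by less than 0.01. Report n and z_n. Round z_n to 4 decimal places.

n = 5, z_n = 7.6158

F(5.67) = -25.851100, F(10.13) = 44.616900
z2 = 10.130000 − 44.616900·(4.460000)/(70.468000) = 7.306146;  |Δ| = 2.823854
F(7.306146) = -4.620237
z3 = 7.306146 − (-4.620237)·(-2.823854)/(-49.237137) = 7.571126;  |Δ| = 0.264980
F(7.571126) = -0.678051
z4 = 7.571126 − (-0.678051)·(0.264980)/(3.942185) = 7.616702;  |Δ| = 0.045576
F(7.616702) = 0.014154
z5 = 7.616702 − 0.014154·(0.045576)/(0.692206) = 7.615770;  |Δ| = 0.000932
|z5 − z4| = 0.000932 < 0.01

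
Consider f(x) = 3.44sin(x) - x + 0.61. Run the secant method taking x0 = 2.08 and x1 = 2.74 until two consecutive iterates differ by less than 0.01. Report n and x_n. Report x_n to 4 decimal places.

f(2.08) = 1.533577, f(2.74) = -0.785356
x2 = 2.740000 − (-0.785356)·(0.660000)/(-2.318934) = 2.516477;  |Δ| = 0.223523
f(2.516477) = 0.106581
x3 = 2.516477 − 0.106581·(-0.223523)/(0.891937) = 2.543186;  |Δ| = 0.026710
f(2.543186) = 0.004656
x4 = 2.543186 − 0.004656·(0.026710)/(-0.101924) = 2.544407;  |Δ| = 0.001220
|x4 − x3| = 0.001220 < 0.01

n = 4, x_n = 2.5444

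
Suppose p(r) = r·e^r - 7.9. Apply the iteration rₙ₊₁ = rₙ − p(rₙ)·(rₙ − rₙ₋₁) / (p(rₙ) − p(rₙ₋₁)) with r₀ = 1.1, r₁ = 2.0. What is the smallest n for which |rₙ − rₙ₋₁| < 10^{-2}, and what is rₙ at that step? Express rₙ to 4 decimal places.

p(1.1) = -4.595417, p(2.0) = 6.878112
r₂ = 2.000000 − 6.878112·(0.900000)/(11.473530) = 1.460471;  |Δ| = 0.539529
p(1.460471) = -1.608307
r₃ = 1.460471 − (-1.608307)·(-0.539529)/(-8.486420) = 1.562720;  |Δ| = 0.102249
p(1.562720) = -0.443038
r₄ = 1.562720 − (-0.443038)·(0.102249)/(1.165270) = 1.601595;  |Δ| = 0.038875
p(1.601595) = 0.045420
r₅ = 1.601595 − 0.045420·(0.038875)/(0.488458) = 1.597981;  |Δ| = 0.003615
|r₅ − r₄| = 0.003615 < 10^{-2}

n = 5, rₙ = 1.5980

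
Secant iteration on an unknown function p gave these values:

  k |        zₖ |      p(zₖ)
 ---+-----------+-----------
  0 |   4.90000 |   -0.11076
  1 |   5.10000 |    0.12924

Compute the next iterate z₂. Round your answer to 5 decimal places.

z₂ = 5.10000 − 0.12924·(5.10000 − 4.90000) / (0.12924 − (-0.11076))
   = 5.10000 − (0.0258480)/(0.2400000) = 4.9923000

4.99230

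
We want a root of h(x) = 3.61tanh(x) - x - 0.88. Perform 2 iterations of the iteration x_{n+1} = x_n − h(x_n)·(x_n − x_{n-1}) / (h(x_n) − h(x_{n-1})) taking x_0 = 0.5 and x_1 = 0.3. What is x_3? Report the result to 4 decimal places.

0.3573

h(0.5) = 0.288243, h(0.3) = -0.128361
x_2 = 0.300000 − (-0.128361)·(0.300000 − 0.500000) / (-0.128361 − 0.288243) = 0.300000 − (0.025672)/(-0.416604) = 0.361623
h(0.361623) = 0.009757
x_3 = 0.361623 − 0.009757·(0.361623 − 0.300000) / (0.009757 − (-0.128361)) = 0.361623 − (0.000601)/(0.138118) = 0.357270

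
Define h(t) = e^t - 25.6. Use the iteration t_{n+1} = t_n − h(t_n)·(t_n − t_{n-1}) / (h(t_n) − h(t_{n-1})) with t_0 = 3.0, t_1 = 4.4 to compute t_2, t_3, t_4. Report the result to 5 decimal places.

h(3.0) = -5.5144631, h(4.4) = 55.8508687
t_2 = 4.4000000 − 55.8508687·(4.4000000 − 3.0000000) / (55.8508687 − (-5.5144631)) = 4.4000000 − (78.1912161)/(61.3653317) = 3.1258080
h(3.1258080) = -2.8217080
t_3 = 3.1258080 − (-2.8217080)·(3.1258080 − 4.4000000) / (-2.8217080 − 55.8508687) = 3.1258080 − (3.5953978)/(-58.6725766) = 3.1870870
h(3.1870870) = -1.3822219
t_4 = 3.1870870 − (-1.3822219)·(3.1870870 − 3.1258080) / (-1.3822219 − (-2.8217080)) = 3.1870870 − (-0.0847012)/(1.4394861) = 3.2459283

3.12581, 3.18709, 3.24593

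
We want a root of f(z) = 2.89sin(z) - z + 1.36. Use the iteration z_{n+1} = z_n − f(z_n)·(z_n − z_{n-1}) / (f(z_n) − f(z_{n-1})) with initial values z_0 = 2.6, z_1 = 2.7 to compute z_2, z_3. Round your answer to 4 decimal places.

f(2.6) = 0.249799, f(2.7) = -0.104872
z_2 = 2.700000 − (-0.104872)·(2.700000 − 2.600000) / (-0.104872 − 0.249799) = 2.700000 − (-0.010487)/(-0.354671) = 2.670431
f(2.670431) = 0.001402
z_3 = 2.670431 − 0.001402·(2.670431 − 2.700000) / (0.001402 − (-0.104872)) = 2.670431 − (-0.000041)/(0.106274) = 2.670821

2.6704, 2.6708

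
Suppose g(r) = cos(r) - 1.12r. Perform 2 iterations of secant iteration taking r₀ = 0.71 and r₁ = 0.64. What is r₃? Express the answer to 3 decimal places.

g(0.71) = -0.03684, g(0.64) = 0.08530
r₂ = 0.64000 − 0.08530·(0.64000 − 0.71000) / (0.08530 − (-0.03684)) = 0.64000 − (-0.00597)/(0.12213) = 0.68889
g(0.68889) = 0.00040
r₃ = 0.68889 − 0.00040·(0.68889 − 0.64000) / (0.00040 − 0.08530) = 0.68889 − (0.00002)/(-0.08489) = 0.68912

0.689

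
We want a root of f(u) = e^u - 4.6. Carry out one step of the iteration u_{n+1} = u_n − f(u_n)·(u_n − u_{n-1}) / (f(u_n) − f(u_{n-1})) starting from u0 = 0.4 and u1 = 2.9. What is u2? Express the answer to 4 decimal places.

f(0.4) = -3.108175, f(2.9) = 13.574145
u2 = 2.900000 − 13.574145·(2.900000 − 0.400000) / (13.574145 − (-3.108175)) = 2.900000 − (33.935363)/(16.682321) = 0.865789

0.8658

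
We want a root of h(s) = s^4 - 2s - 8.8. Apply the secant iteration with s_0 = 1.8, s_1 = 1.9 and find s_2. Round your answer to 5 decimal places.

h(1.8) = -1.9024000, h(1.9) = 0.4321000
s_2 = 1.9000000 − 0.4321000·(1.9000000 − 1.8000000) / (0.4321000 − (-1.9024000)) = 1.9000000 − (0.0432100)/(2.3345000) = 1.8814907

1.88149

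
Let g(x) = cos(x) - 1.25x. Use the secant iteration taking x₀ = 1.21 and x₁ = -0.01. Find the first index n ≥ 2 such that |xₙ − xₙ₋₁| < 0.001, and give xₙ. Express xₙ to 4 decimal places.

g(1.21) = -1.159481, g(-0.01) = 1.012450
x₂ = -0.010000 − 1.012450·(-1.220000)/(2.171931) = 0.558706;  |Δ| = 0.568706
g(0.558706) = 0.149560
x₃ = 0.558706 − 0.149560·(0.568706)/(-0.862890) = 0.657276;  |Δ| = 0.098571
g(0.657276) = -0.029936
x₄ = 0.657276 − (-0.029936)·(0.098571)/(-0.179496) = 0.640837;  |Δ| = 0.016439
g(0.640837) = 0.000550
x₅ = 0.640837 − 0.000550·(-0.016439)/(0.030486) = 0.641133;  |Δ| = 0.000296
|x₅ − x₄| = 0.000296 < 0.001

n = 5, xₙ = 0.6411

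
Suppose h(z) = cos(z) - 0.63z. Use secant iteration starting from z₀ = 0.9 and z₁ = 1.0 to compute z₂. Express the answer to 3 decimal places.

h(0.9) = 0.05461, h(1.0) = -0.08970
z₂ = 1.00000 − (-0.08970)·(1.00000 − 0.90000) / (-0.08970 − 0.05461) = 1.00000 − (-0.00897)/(-0.14431) = 0.93784

0.938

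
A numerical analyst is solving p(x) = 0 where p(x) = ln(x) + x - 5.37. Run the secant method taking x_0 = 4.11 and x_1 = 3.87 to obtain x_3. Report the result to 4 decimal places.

p(4.11) = 0.153423, p(3.87) = -0.146745
x_2 = 3.870000 − (-0.146745)·(3.870000 − 4.110000) / (-0.146745 − 0.153423) = 3.870000 − (0.035219)/(-0.300169) = 3.987330
p(3.987330) = 0.000452
x_3 = 3.987330 − 0.000452·(3.987330 − 3.870000) / (0.000452 − (-0.146745)) = 3.987330 − (0.000053)/(0.147198) = 3.986970

3.9870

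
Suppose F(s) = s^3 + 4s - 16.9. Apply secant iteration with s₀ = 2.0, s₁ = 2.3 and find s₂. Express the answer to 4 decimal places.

F(2.0) = -0.900000, F(2.3) = 4.467000
s₂ = 2.300000 − 4.467000·(2.300000 − 2.000000) / (4.467000 − (-0.900000)) = 2.300000 − (1.340100)/(5.367000) = 2.050307

2.0503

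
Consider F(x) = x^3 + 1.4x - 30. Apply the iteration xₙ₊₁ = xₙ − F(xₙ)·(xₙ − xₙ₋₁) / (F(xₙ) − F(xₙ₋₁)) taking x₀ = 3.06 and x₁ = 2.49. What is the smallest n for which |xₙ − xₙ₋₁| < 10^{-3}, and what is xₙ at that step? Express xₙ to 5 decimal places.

n = 5, xₙ = 2.95717

F(3.06) = 2.9366160, F(2.49) = -11.0757510
x₂ = 2.4900000 − (-11.0757510)·(-0.5700000)/(-14.0123670) = 2.9405433;  |Δ| = 0.4505433
F(2.9405433) = -0.4569646
x₃ = 2.9405433 − (-0.4569646)·(0.4505433)/(10.6187864) = 2.9599318;  |Δ| = 0.0193885
F(2.9599318) = 0.0764479
x₄ = 2.9599318 − 0.0764479·(0.0193885)/(0.5334125) = 2.9571531;  |Δ| = 0.0027787
F(2.9571531) = -0.0004088
x₅ = 2.9571531 − (-0.0004088)·(-0.0027787)/(-0.0768567) = 2.9571678;  |Δ| = 0.0000148
|x₅ − x₄| = 0.0000148 < 10^{-3}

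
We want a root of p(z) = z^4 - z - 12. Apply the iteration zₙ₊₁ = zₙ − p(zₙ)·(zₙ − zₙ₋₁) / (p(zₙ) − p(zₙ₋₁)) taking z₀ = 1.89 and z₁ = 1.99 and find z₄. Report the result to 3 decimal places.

1.932

p(1.89) = -1.13010, p(1.99) = 1.69239
z₂ = 1.99000 − 1.69239·(1.99000 − 1.89000) / (1.69239 − (-1.13010)) = 1.99000 − (0.16924)/(2.82249) = 1.93004
p(1.93004) = -0.05403
z₃ = 1.93004 − (-0.05403)·(1.93004 − 1.99000) / (-0.05403 − 1.69239) = 1.93004 − (0.00324)/(-1.74643) = 1.93189
p(1.93189) = -0.00246
z₄ = 1.93189 − (-0.00246)·(1.93189 − 1.93004) / (-0.00246 − (-0.05403)) = 1.93189 − (0.00000)/(0.05157) = 1.93198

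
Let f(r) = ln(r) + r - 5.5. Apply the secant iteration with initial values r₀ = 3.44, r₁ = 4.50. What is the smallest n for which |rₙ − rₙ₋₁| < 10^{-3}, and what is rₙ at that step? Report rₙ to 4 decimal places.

f(3.44) = -0.824529, f(4.50) = 0.504077
r₂ = 4.500000 − 0.504077·(1.060000)/(1.328606) = 4.097833;  |Δ| = 0.402167
f(4.097833) = 0.008291
r₃ = 4.097833 − 0.008291·(-0.402167)/(-0.495787) = 4.091107;  |Δ| = 0.006725
f(4.091107) = -0.000077
r₄ = 4.091107 − (-0.000077)·(-0.006725)/(-0.008368) = 4.091169;  |Δ| = 0.000062
|r₄ − r₃| = 0.000062 < 10^{-3}

n = 4, rₙ = 4.0912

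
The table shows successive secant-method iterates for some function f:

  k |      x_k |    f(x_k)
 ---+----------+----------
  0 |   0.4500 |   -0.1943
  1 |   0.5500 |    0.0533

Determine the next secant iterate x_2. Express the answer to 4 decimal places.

x_2 = 0.5500 − 0.0533·(0.5500 − 0.4500) / (0.0533 − (-0.1943))
   = 0.5500 − (0.005330)/(0.247600) = 0.528473

0.5285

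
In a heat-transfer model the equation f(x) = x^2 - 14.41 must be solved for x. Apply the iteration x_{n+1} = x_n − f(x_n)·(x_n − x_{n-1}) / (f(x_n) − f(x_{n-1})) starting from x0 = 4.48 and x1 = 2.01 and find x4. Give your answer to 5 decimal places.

3.79454

f(4.48) = 5.6604000, f(2.01) = -10.3699000
x2 = 2.0100000 − (-10.3699000)·(2.0100000 − 4.4800000) / (-10.3699000 − 5.6604000) = 2.0100000 − (25.6136530)/(-16.0303000) = 3.6078274
f(3.6078274) = -1.3935813
x3 = 3.6078274 − (-1.3935813)·(3.6078274 − 2.0100000) / (-1.3935813 − (-10.3699000)) = 3.6078274 − (-2.2267024)/(8.9763187) = 3.8558915
f(3.8558915) = 0.4578994
x4 = 3.8558915 − 0.4578994·(3.8558915 − 3.6078274) / (0.4578994 − (-1.3935813)) = 3.8558915 − (0.1135884)/(1.8514807) = 3.7945415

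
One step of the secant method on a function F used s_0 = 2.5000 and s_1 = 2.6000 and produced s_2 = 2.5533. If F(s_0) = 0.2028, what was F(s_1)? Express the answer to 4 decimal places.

-0.1777

The secant line through (2.5000, 0.2028) and (2.6000, F(s_1)) crosses zero at s_2 = 2.5533.
So (2.5000, 0.2028), (2.6000, F(s_1)), (2.5533, 0) are collinear:
F(s_1) = 0.2028 · (2.6000 − 2.5533) / (2.5000 − 2.5533) = 0.2028 · (0.046700)/(-0.053300) = -0.177688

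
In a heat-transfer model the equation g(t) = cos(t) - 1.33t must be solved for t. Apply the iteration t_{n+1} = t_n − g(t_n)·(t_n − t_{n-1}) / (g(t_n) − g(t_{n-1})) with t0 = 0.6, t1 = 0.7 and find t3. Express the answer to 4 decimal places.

0.6144

g(0.6) = 0.027336, g(0.7) = -0.166158
t2 = 0.700000 − (-0.166158)·(0.700000 − 0.600000) / (-0.166158 − 0.027336) = 0.700000 − (-0.016616)/(-0.193493) = 0.614127
g(0.614127) = 0.000487
t3 = 0.614127 − 0.000487·(0.614127 − 0.700000) / (0.000487 − (-0.166158)) = 0.614127 − (-0.000042)/(0.166645) = 0.614378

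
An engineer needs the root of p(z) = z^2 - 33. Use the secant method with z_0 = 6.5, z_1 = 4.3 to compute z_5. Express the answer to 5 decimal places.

p(6.5) = 9.2500000, p(4.3) = -14.5100000
z_2 = 4.3000000 − (-14.5100000)·(4.3000000 − 6.5000000) / (-14.5100000 − 9.2500000) = 4.3000000 − (31.9220000)/(-23.7600000) = 5.6435185
p(5.6435185) = -1.1506987
z_3 = 5.6435185 − (-1.1506987)·(5.6435185 − 4.3000000) / (-1.1506987 − (-14.5100000)) = 5.6435185 − (-1.5459851)/(13.3593013) = 5.7592420
p(5.7592420) = 0.1688686
z_4 = 5.7592420 − 0.1688686·(5.7592420 − 5.6435185) / (0.1688686 − (-1.1506987)) = 5.7592420 − (0.0195421)/(1.3195673) = 5.7444326
p(5.7444326) = -0.0014945
z_5 = 5.7444326 − (-0.0014945)·(5.7444326 − 5.7592420) / (-0.0014945 − 0.1688686) = 5.7444326 − (0.0000221)/(-0.1703631) = 5.7445625

5.74456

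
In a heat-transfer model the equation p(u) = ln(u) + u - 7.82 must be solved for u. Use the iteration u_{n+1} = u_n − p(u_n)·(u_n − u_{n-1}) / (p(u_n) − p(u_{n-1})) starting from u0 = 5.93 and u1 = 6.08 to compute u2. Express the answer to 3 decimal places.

6.024

p(5.93) = -0.10998, p(6.08) = 0.06500
u2 = 6.08000 − 0.06500·(6.08000 − 5.93000) / (0.06500 − (-0.10998)) = 6.08000 − (0.00975)/(0.17498) = 6.02428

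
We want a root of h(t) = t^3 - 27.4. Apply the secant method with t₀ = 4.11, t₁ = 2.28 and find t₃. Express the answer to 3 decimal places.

3.089

h(4.11) = 42.02653, h(2.28) = -15.54765
t₂ = 2.28000 − (-15.54765)·(2.28000 − 4.11000) / (-15.54765 − 42.02653) = 2.28000 − (28.45220)/(-57.57418) = 2.77418
h(2.77418) = -6.04963
t₃ = 2.77418 − (-6.04963)·(2.77418 − 2.28000) / (-6.04963 − (-15.54765)) = 2.77418 − (-2.98962)/(9.49802) = 3.08895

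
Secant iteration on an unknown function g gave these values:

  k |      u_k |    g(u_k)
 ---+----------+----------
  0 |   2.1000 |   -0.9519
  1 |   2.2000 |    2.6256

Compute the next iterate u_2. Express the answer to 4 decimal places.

2.1266

u_2 = 2.2000 − 2.6256·(2.2000 − 2.1000) / (2.6256 − (-0.9519))
   = 2.2000 − (0.262560)/(3.577500) = 2.126608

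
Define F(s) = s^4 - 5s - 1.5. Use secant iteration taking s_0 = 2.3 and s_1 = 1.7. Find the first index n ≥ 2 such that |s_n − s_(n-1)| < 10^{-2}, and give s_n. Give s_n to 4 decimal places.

n = 4, s_n = 1.7999

F(2.3) = 14.984100, F(1.7) = -1.647900
s_2 = 1.700000 − (-1.647900)·(-0.600000)/(-16.632000) = 1.759448;  |Δ| = 0.059448
F(1.759448) = -0.714145
s_3 = 1.759448 − (-0.714145)·(0.059448)/(0.933755) = 1.804915;  |Δ| = 0.045466
F(1.804915) = 0.088144
s_4 = 1.804915 − 0.088144·(0.045466)/(0.802289) = 1.799919;  |Δ| = 0.004995
|s_4 − s_3| = 0.004995 < 10^{-2}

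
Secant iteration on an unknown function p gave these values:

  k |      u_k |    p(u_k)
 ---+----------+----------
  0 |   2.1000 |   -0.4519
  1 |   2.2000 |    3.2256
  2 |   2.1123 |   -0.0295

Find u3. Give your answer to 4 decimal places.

u3 = 2.1123 − (-0.0295)·(2.1123 − 2.2000) / (-0.0295 − 3.2256)
   = 2.1123 − (0.002587)/(-3.255100) = 2.113095

2.1131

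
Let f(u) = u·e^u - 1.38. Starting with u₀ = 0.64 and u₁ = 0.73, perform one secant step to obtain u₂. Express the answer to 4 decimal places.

0.6897

f(0.64) = -0.166252, f(0.73) = 0.134809
u₂ = 0.730000 − 0.134809·(0.730000 − 0.640000) / (0.134809 − (-0.166252)) = 0.730000 − (0.012133)/(0.301061) = 0.689700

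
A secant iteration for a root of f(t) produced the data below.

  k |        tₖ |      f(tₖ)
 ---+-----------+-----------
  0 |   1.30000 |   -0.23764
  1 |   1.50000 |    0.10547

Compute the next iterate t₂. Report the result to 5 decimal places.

t₂ = 1.50000 − 0.10547·(1.50000 − 1.30000) / (0.10547 − (-0.23764))
   = 1.50000 − (0.0210940)/(0.3431100) = 1.4385212

1.43852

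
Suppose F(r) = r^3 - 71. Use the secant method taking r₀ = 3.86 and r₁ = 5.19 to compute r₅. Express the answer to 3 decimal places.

4.141

F(3.86) = -13.48754, F(5.19) = 68.79836
r₂ = 5.19000 − 68.79836·(5.19000 − 3.86000) / (68.79836 − (-13.48754)) = 5.19000 − (91.50182)/(82.28590) = 4.07800
F(4.07800) = -3.18245
r₃ = 4.07800 − (-3.18245)·(4.07800 − 5.19000) / (-3.18245 − 68.79836) = 4.07800 − (3.53888)/(-71.98081) = 4.12717
F(4.12717) = -0.69994
r₄ = 4.12717 − (-0.69994)·(4.12717 − 4.07800) / (-0.69994 − (-3.18245)) = 4.12717 − (-0.03441)/(2.48251) = 4.14103
F(4.14103) = 0.01079
r₅ = 4.14103 − 0.01079·(4.14103 − 4.12717) / (0.01079 − (-0.69994)) = 4.14103 − (0.00015)/(0.71073) = 4.14082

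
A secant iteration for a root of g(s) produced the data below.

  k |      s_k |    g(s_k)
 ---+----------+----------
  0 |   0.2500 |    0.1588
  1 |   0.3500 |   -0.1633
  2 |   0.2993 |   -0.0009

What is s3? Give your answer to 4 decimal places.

s3 = 0.2993 − (-0.0009)·(0.2993 − 0.3500) / (-0.0009 − (-0.1633))
   = 0.2993 − (0.000046)/(0.162400) = 0.299019

0.2990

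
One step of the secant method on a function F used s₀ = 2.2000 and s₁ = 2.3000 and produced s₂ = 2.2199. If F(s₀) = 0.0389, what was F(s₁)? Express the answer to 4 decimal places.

-0.1566

The secant line through (2.2000, 0.0389) and (2.3000, F(s₁)) crosses zero at s₂ = 2.2199.
So (2.2000, 0.0389), (2.3000, F(s₁)), (2.2199, 0) are collinear:
F(s₁) = 0.0389 · (2.3000 − 2.2199) / (2.2000 − 2.2199) = 0.0389 · (0.080100)/(-0.019900) = -0.156577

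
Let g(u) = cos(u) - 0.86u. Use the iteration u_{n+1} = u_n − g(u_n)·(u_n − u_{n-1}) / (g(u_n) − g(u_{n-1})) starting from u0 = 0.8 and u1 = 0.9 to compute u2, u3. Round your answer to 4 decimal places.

g(0.8) = 0.008707, g(0.9) = -0.152390
u2 = 0.900000 − (-0.152390)·(0.900000 − 0.800000) / (-0.152390 − 0.008707) = 0.900000 − (-0.015239)/(-0.161097) = 0.805405
g(0.805405) = 0.000172
u3 = 0.805405 − 0.000172·(0.805405 − 0.900000) / (0.000172 − (-0.152390)) = 0.805405 − (-0.000016)/(0.152562) = 0.805511

0.8054, 0.8055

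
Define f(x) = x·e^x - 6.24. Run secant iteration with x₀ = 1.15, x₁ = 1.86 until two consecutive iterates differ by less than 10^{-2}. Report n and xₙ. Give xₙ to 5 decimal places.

n = 5, xₙ = 1.45556

f(1.15) = -2.6080782, f(1.86) = 5.7081504
x₂ = 1.8600000 − 5.7081504·(0.7100000)/(8.3162285) = 1.3726653;  |Δ| = 0.4873347
f(1.3726653) = -0.8236638
x₃ = 1.3726653 − (-0.8236638)·(-0.4873347)/(-6.5318142) = 1.4341184;  |Δ| = 0.0614531
f(1.4341184) = -0.2225197
x₄ = 1.4341184 − (-0.2225197)·(0.0614531)/(0.6011441) = 1.4568658;  |Δ| = 0.0227475
f(1.4568658) = 0.0135748
x₅ = 1.4568658 − 0.0135748·(0.0227475)/(0.2360945) = 1.4555579;  |Δ| = 0.0013079
|x₅ − x₄| = 0.0013079 < 10^{-2}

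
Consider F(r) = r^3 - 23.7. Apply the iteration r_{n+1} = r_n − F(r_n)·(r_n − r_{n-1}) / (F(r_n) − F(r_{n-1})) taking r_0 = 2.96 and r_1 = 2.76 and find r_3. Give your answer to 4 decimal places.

2.8726

F(2.96) = 2.234336, F(2.76) = -2.675424
r_2 = 2.760000 − (-2.675424)·(2.760000 − 2.960000) / (-2.675424 − 2.234336) = 2.760000 − (0.535085)/(-4.909760) = 2.868984
F(2.868984) = -0.085197
r_3 = 2.868984 − (-0.085197)·(2.868984 − 2.760000) / (-0.085197 − (-2.675424)) = 2.868984 − (-0.009285)/(2.590227) = 2.872569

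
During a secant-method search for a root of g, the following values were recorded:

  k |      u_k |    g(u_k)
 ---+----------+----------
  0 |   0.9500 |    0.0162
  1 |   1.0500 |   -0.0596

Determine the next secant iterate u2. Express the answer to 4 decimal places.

0.9714

u2 = 1.0500 − (-0.0596)·(1.0500 − 0.9500) / (-0.0596 − 0.0162)
   = 1.0500 − (-0.005960)/(-0.075800) = 0.971372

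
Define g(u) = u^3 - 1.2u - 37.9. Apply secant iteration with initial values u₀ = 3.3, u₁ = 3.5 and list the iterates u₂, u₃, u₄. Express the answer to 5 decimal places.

3.47686, 3.47805, 3.47806

g(3.3) = -5.9230000, g(3.5) = 0.7750000
u₂ = 3.5000000 − 0.7750000·(3.5000000 − 3.3000000) / (0.7750000 − (-5.9230000)) = 3.5000000 − (0.1550000)/(6.6980000) = 3.4768588
g(3.4768588) = -0.0420604
u₃ = 3.4768588 − (-0.0420604)·(3.4768588 − 3.5000000) / (-0.0420604 − 0.7750000) = 3.4768588 − (0.0009733)/(-0.8170604) = 3.4780500
g(3.4780500) = -0.0002734
u₄ = 3.4780500 − (-0.0002734)·(3.4780500 − 3.4768588) / (-0.0002734 − (-0.0420604)) = 3.4780500 − (-0.0000003)/(0.0417870) = 3.4780578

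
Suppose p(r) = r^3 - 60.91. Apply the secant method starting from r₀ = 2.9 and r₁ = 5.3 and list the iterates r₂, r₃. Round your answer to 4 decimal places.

3.6041, 3.8383

p(2.9) = -36.521000, p(5.3) = 87.967000
r₂ = 5.300000 − 87.967000·(5.300000 − 2.900000) / (87.967000 − (-36.521000)) = 5.300000 − (211.120800)/(124.488000) = 3.604087
p(3.604087) = -14.094911
r₃ = 3.604087 − (-14.094911)·(3.604087 − 5.300000) / (-14.094911 − 87.967000) = 3.604087 − (23.903742)/(-102.061911) = 3.838295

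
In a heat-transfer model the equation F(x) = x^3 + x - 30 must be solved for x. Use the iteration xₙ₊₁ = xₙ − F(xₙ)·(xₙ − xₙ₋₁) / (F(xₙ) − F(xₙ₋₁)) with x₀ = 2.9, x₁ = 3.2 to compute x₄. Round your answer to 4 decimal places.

3.0000

F(2.9) = -2.711000, F(3.2) = 5.968000
x₂ = 3.200000 − 5.968000·(3.200000 − 2.900000) / (5.968000 − (-2.711000)) = 3.200000 − (1.790400)/(8.679000) = 2.993709
F(2.993709) = -0.175793
x₃ = 2.993709 − (-0.175793)·(2.993709 − 3.200000) / (-0.175793 − 5.968000) = 2.993709 − (0.036265)/(-6.143793) = 2.999612
F(2.999612) = -0.010874
x₄ = 2.999612 − (-0.010874)·(2.999612 − 2.993709) / (-0.010874 − (-0.175793)) = 2.999612 − (-0.000064)/(0.164919) = 3.000001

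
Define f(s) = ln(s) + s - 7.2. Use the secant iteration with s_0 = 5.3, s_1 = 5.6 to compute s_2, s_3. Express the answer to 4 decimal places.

f(5.3) = -0.232293, f(5.6) = 0.122767
s_2 = 5.600000 − 0.122767·(5.600000 − 5.300000) / (0.122767 − (-0.232293)) = 5.600000 − (0.036830)/(0.355060) = 5.496271
f(5.496271) = 0.000341
s_3 = 5.496271 − 0.000341·(5.496271 − 5.600000) / (0.000341 − 0.122767) = 5.496271 − (-0.000035)/(-0.122426) = 5.495982

5.4963, 5.4960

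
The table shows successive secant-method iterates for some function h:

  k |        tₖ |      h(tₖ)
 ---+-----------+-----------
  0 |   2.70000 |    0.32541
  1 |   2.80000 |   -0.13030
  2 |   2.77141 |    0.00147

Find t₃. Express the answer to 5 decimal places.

2.77173

t₃ = 2.77141 − 0.00147·(2.77141 − 2.80000) / (0.00147 − (-0.13030))
   = 2.77141 − (-0.0000420)/(0.1317700) = 2.7717289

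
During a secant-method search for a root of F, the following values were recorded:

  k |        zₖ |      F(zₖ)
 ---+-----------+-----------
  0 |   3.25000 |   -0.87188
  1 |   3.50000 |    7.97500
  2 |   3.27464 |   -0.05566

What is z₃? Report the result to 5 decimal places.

z₃ = 3.27464 − (-0.05566)·(3.27464 − 3.50000) / (-0.05566 − 7.97500)
   = 3.27464 − (0.0125435)/(-8.0306600) = 3.2762020

3.27620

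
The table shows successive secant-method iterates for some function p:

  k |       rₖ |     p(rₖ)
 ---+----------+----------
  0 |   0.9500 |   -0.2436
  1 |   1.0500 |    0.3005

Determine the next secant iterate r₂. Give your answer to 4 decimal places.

r₂ = 1.0500 − 0.3005·(1.0500 − 0.9500) / (0.3005 − (-0.2436))
   = 1.0500 − (0.030050)/(0.544100) = 0.994771

0.9948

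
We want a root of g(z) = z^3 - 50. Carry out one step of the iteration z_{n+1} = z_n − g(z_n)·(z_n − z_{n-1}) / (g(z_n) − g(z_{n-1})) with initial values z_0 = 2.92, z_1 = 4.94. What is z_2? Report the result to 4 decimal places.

g(2.92) = -25.102912, g(4.94) = 70.553784
z_2 = 4.940000 − 70.553784·(4.940000 − 2.920000) / (70.553784 − (-25.102912)) = 4.940000 − (142.518644)/(95.656696) = 3.450103

3.4501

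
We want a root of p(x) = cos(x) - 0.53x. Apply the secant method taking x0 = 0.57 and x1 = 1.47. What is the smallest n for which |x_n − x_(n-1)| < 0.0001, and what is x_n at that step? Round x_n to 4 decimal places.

n = 5, x_n = 1.0075

p(0.57) = 0.539801, p(1.47) = -0.678474
x2 = 1.470000 − (-0.678474)·(0.900000)/(-1.218275) = 0.968778;  |Δ| = 0.501222
p(0.968778) = 0.052855
x3 = 0.968778 − 0.052855·(-0.501222)/(0.731330) = 1.005002;  |Δ| = 0.036225
p(1.005002) = 0.003435
x4 = 1.005002 − 0.003435·(0.036225)/(-0.049420) = 1.007520;  |Δ| = 0.002518
p(1.007520) = -0.000027
x5 = 1.007520 − (-0.000027)·(0.002518)/(-0.003462) = 1.007501;  |Δ| = 0.000019
|x5 − x4| = 0.000019 < 0.0001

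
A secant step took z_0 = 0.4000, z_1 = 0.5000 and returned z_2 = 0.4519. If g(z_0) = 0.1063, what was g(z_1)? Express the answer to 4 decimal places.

-0.0985

The secant line through (0.4000, 0.1063) and (0.5000, g(z_1)) crosses zero at z_2 = 0.4519.
So (0.4000, 0.1063), (0.5000, g(z_1)), (0.4519, 0) are collinear:
g(z_1) = 0.1063 · (0.5000 − 0.4519) / (0.4000 − 0.4519) = 0.1063 · (0.048100)/(-0.051900) = -0.098517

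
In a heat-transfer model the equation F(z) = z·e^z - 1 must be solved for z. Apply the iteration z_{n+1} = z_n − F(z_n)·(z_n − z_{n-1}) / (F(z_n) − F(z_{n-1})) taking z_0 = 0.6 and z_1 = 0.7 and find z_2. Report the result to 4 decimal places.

0.5705

F(0.6) = 0.093271, F(0.7) = 0.409627
z_2 = 0.700000 − 0.409627·(0.700000 − 0.600000) / (0.409627 − 0.093271) = 0.700000 − (0.040963)/(0.316356) = 0.570517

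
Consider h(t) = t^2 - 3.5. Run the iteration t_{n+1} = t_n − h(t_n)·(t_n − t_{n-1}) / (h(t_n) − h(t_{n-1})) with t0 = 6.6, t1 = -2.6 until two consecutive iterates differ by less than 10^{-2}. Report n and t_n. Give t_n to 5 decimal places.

n = 6, t_n = -1.87086

h(6.6) = 40.0600000, h(-2.6) = 3.2600000
t2 = -2.6000000 − 3.2600000·(-9.2000000)/(-36.8000000) = -3.4150000;  |Δ| = 0.8150000
h(-3.4150000) = 8.1622250
t3 = -3.4150000 − 8.1622250·(-0.8150000)/(4.9022250) = -2.0580216;  |Δ| = 1.3569784
h(-2.0580216) = 0.7354530
t4 = -2.0580216 − 0.7354530·(1.3569784)/(-7.4267720) = -1.9236437;  |Δ| = 0.1343779
h(-1.9236437) = 0.2004053
t5 = -1.9236437 − 0.2004053·(0.1343779)/(-0.5350477) = -1.8733117;  |Δ| = 0.0503320
h(-1.8733117) = 0.0092968
t6 = -1.8733117 − 0.0092968·(0.0503320)/(-0.1911084) = -1.8708632;  |Δ| = 0.0024485
|t6 − t5| = 0.0024485 < 10^{-2}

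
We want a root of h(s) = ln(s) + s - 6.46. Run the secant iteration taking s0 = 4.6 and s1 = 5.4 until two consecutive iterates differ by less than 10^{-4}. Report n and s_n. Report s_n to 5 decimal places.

h(4.6) = -0.3339437, h(5.4) = 0.6263990
s2 = 5.4000000 − 0.6263990·(0.8000000)/(0.9603427) = 4.8781871;  |Δ| = 0.5218129
h(4.8781871) = 0.0029608
s3 = 4.8781871 − 0.0029608·(-0.5218129)/(-0.6234382) = 4.8757090;  |Δ| = 0.0024782
h(4.8757090) = -0.0000255
s4 = 4.8757090 − (-0.0000255)·(-0.0024782)/(-0.0029863) = 4.8757301;  |Δ| = 0.0000212
|s4 − s3| = 0.0000212 < 10^{-4}

n = 4, s_n = 4.87573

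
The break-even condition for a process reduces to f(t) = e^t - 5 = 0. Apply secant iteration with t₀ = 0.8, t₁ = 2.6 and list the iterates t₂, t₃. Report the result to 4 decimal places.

1.2444, 1.4518

f(0.8) = -2.774459, f(2.6) = 8.463738
t₂ = 2.600000 − 8.463738·(2.600000 − 0.800000) / (8.463738 − (-2.774459)) = 2.600000 − (15.234728)/(11.238197) = 1.244380
f(1.244380) = -1.529219
t₃ = 1.244380 − (-1.529219)·(1.244380 − 2.600000) / (-1.529219 − 8.463738) = 1.244380 − (2.073040)/(-9.992957) = 1.451830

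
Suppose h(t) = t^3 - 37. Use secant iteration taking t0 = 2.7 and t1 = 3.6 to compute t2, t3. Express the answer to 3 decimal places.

3.278, 3.328

h(2.7) = -17.31700, h(3.6) = 9.65600
t2 = 3.60000 − 9.65600·(3.60000 − 2.70000) / (9.65600 − (-17.31700)) = 3.60000 − (8.69040)/(26.97300) = 3.27781
h(3.27781) = -1.78305
t3 = 3.27781 − (-1.78305)·(3.27781 − 3.60000) / (-1.78305 − 9.65600) = 3.27781 − (0.57448)/(-11.43905) = 3.32803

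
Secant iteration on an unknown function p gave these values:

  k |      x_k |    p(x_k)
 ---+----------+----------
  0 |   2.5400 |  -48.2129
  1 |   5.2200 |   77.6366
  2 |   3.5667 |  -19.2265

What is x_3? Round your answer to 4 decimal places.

3.8949

x_3 = 3.5667 − (-19.2265)·(3.5667 − 5.2200) / (-19.2265 − 77.6366)
   = 3.5667 − (31.787172)/(-96.863100) = 3.894866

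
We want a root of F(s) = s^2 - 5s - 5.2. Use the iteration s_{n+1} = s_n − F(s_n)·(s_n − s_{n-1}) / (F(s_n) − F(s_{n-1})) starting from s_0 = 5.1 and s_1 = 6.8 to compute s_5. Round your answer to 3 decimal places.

F(5.1) = -4.69000, F(6.8) = 7.04000
s_2 = 6.80000 − 7.04000·(6.80000 − 5.10000) / (7.04000 − (-4.69000)) = 6.80000 − (11.96800)/(11.73000) = 5.77971
F(5.77971) = -0.69350
s_3 = 5.77971 − (-0.69350)·(5.77971 − 6.80000) / (-0.69350 − 7.04000) = 5.77971 − (0.70757)/(-7.73350) = 5.87120
F(5.87120) = -0.08498
s_4 = 5.87120 − (-0.08498)·(5.87120 − 5.77971) / (-0.08498 − (-0.69350)) = 5.87120 − (-0.00778)/(0.60852) = 5.88398
F(5.88398) = 0.00133
s_5 = 5.88398 − 0.00133·(5.88398 − 5.87120) / (0.00133 − (-0.08498)) = 5.88398 − (0.00002)/(0.08631) = 5.88378

5.884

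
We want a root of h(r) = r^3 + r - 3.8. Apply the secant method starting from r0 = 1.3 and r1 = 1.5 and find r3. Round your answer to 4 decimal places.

1.3480

h(1.3) = -0.303000, h(1.5) = 1.075000
r2 = 1.500000 − 1.075000·(1.500000 − 1.300000) / (1.075000 − (-0.303000)) = 1.500000 − (0.215000)/(1.378000) = 1.343977
h(1.343977) = -0.028433
r3 = 1.343977 − (-0.028433)·(1.343977 − 1.500000) / (-0.028433 − 1.075000) = 1.343977 − (0.004436)/(-1.103433) = 1.347997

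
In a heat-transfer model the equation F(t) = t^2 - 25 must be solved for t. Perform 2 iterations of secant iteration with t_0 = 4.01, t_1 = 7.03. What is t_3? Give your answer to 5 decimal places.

4.96881

F(4.01) = -8.9199000, F(7.03) = 24.4209000
t_2 = 7.0300000 − 24.4209000·(7.0300000 − 4.0100000) / (24.4209000 − (-8.9199000)) = 7.0300000 − (73.7511180)/(33.3408000) = 4.8179620
F(4.8179620) = -1.7872426
t_3 = 4.8179620 − (-1.7872426)·(4.8179620 − 7.0300000) / (-1.7872426 − 24.4209000) = 4.8179620 − (3.9534486)/(-26.2081426) = 4.9688101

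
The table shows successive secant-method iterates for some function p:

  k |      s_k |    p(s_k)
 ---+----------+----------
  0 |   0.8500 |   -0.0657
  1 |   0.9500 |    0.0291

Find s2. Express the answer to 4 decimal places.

s2 = 0.9500 − 0.0291·(0.9500 − 0.8500) / (0.0291 − (-0.0657))
   = 0.9500 − (0.002910)/(0.094800) = 0.919304

0.9193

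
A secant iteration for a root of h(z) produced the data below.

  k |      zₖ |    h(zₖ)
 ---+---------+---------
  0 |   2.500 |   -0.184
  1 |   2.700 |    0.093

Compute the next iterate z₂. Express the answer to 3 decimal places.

2.633

z₂ = 2.700 − 0.093·(2.700 − 2.500) / (0.093 − (-0.184))
   = 2.700 − (0.01860)/(0.27700) = 2.63285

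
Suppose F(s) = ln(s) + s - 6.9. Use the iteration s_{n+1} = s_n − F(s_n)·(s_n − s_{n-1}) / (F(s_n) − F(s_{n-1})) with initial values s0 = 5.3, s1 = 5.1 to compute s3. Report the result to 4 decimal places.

F(5.3) = 0.067707, F(5.1) = -0.170759
s2 = 5.100000 − (-0.170759)·(5.100000 − 5.300000) / (-0.170759 − 0.067707) = 5.100000 − (0.034152)/(-0.238466) = 5.243215
F(5.243215) = 0.000150
s3 = 5.243215 − 0.000150·(5.243215 − 5.100000) / (0.000150 − (-0.170759)) = 5.243215 − (0.000021)/(0.170909) = 5.243089

5.2431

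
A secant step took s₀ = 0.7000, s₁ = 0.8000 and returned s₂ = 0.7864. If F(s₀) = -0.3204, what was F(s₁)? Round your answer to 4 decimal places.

The secant line through (0.7000, -0.3204) and (0.8000, F(s₁)) crosses zero at s₂ = 0.7864.
So (0.7000, -0.3204), (0.8000, F(s₁)), (0.7864, 0) are collinear:
F(s₁) = -0.3204 · (0.8000 − 0.7864) / (0.7000 − 0.7864) = -0.3204 · (0.013600)/(-0.086400) = 0.050433

0.0504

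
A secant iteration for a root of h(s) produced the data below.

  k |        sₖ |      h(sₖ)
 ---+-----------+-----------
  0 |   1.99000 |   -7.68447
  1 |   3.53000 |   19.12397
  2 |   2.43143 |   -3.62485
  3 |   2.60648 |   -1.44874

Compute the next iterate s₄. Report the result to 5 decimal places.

2.72302

s₄ = 2.60648 − (-1.44874)·(2.60648 − 2.43143) / (-1.44874 − (-3.62485))
   = 2.60648 − (-0.2536019)/(2.1761100) = 2.7230191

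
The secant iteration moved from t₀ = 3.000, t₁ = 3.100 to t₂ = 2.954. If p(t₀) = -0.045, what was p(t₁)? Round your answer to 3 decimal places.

The secant line through (3.000, -0.045) and (3.100, p(t₁)) crosses zero at t₂ = 2.954.
So (3.000, -0.045), (3.100, p(t₁)), (2.954, 0) are collinear:
p(t₁) = -0.045 · (3.100 − 2.954) / (3.000 − 2.954) = -0.045 · (0.14600)/(0.04600) = -0.14283

-0.143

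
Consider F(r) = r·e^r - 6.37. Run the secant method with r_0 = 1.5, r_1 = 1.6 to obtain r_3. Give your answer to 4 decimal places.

1.4681

F(1.5) = 0.352534, F(1.6) = 1.554852
r_2 = 1.600000 − 1.554852·(1.600000 − 1.500000) / (1.554852 − 0.352534) = 1.600000 − (0.155485)/(1.202318) = 1.470679
F(1.470679) = 0.030672
r_3 = 1.470679 − 0.030672·(1.470679 − 1.600000) / (0.030672 − 1.554852) = 1.470679 − (-0.003967)/(-1.524180) = 1.468076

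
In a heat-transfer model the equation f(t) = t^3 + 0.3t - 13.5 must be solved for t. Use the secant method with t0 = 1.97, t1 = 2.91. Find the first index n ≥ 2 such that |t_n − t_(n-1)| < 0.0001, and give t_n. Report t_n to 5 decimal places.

f(1.97) = -5.2636270, f(2.91) = 12.0151710
t2 = 2.9100000 − 12.0151710·(0.9400000)/(17.2787980) = 2.2563515;  |Δ| = 0.6536485
f(2.2563515) = -1.3357339
t3 = 2.2563515 − (-1.3357339)·(-0.6536485)/(-13.3509049) = 2.3217478;  |Δ| = 0.0653964
f(2.3217478) = -0.2880638
t4 = 2.3217478 − (-0.2880638)·(0.0653964)/(1.0476701) = 2.3397290;  |Δ| = 0.0179812
f(2.3397290) = 0.0103714
t5 = 2.3397290 − 0.0103714·(0.0179812)/(0.2984352) = 2.3391041;  |Δ| = 0.0006249
f(2.3391041) = -0.0000759
t6 = 2.3391041 − (-0.0000759)·(-0.0006249)/(-0.0104473) = 2.3391086;  |Δ| = 0.0000045
|t6 − t5| = 0.0000045 < 0.0001

n = 6, t_n = 2.33911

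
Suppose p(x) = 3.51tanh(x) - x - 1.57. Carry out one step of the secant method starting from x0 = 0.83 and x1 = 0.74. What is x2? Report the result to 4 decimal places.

0.8415

p(0.83) = -0.011529, p(0.74) = -0.101700
x2 = 0.740000 − (-0.101700)·(0.740000 − 0.830000) / (-0.101700 − (-0.011529)) = 0.740000 − (0.009153)/(-0.090171) = 0.841507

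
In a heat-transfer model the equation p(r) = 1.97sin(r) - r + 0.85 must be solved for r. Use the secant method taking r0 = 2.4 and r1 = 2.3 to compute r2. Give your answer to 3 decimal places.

2.308

p(2.4) = -0.21934, p(2.3) = 0.01904
r2 = 2.30000 − 0.01904·(2.30000 − 2.40000) / (0.01904 − (-0.21934)) = 2.30000 − (-0.00190)/(0.23838) = 2.30799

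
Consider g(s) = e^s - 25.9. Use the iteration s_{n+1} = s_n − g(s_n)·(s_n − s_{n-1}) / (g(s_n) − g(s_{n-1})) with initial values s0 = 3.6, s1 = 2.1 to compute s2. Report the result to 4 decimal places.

g(3.6) = 10.698234, g(2.1) = -17.733830
s2 = 2.100000 − (-17.733830)·(2.100000 − 3.600000) / (-17.733830 − 10.698234) = 2.100000 − (26.600745)/(-28.432065) = 3.035590

3.0356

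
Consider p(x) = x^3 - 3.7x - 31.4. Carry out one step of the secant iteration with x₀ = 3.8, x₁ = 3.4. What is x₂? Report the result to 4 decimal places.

3.5328

p(3.8) = 9.412000, p(3.4) = -4.676000
x₂ = 3.400000 − (-4.676000)·(3.400000 − 3.800000) / (-4.676000 − 9.412000) = 3.400000 − (1.870400)/(-14.088000) = 3.532765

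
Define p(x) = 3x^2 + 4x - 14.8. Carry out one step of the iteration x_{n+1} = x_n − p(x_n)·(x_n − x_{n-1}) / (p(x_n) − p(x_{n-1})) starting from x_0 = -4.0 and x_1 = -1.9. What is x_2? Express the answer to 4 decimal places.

p(-4.0) = 17.200000, p(-1.9) = -11.570000
x_2 = -1.900000 − (-11.570000)·(-1.900000 − (-4.000000)) / (-11.570000 − 17.200000) = -1.900000 − (-24.297000)/(-28.770000) = -2.744526

-2.7445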